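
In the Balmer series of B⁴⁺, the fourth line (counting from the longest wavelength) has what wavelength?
16.4028 nm

The lines of a series are numbered from the longest wavelength (smallest ΔE) outward; the fourth line is the transition from n = n_f + 4 to n_f.
The Balmer series has all transitions ending at n_f = 2.

For B⁴⁺ (Z = 5), the fourth line (δ-line) is the jump from n = 6 to n = 2:
E_6 = -13.6057 × 5² / 6² = -9.448403 eV
E_2 = -13.6057 × 5² / 2² = -85.035625 eV
ΔE = E_6 - E_2 = 75.587222 eV

λ = hc/E = 1239.84 eV·nm / 75.587222 eV
λ = 16.4028 nm

This is the δ-line of the Balmer series in B⁴⁺.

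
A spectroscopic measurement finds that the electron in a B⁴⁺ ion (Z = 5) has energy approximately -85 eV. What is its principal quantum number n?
n = 2

The exact energy levels follow E_n = -13.6057 Z² / n² eV with Z = 5.

The measured value (-85 eV) is reported to only 2 significant figures, so we must test candidate n values and see which one matches to that precision.

Candidate energies:
  n = 1:  E = -13.6057 × 5² / 1² = -340.142500 eV
  n = 2:  E = -13.6057 × 5² / 2² = -85.035625 eV  ← matches
  n = 3:  E = -13.6057 × 5² / 3² = -37.793611 eV
  n = 4:  E = -13.6057 × 5² / 4² = -21.258906 eV

Checking against the measurement of -85 eV (2 sig figs), only n = 2 agrees:
E_2 = -85.035625 eV, which rounds to -85 eV ✓

Therefore n = 2.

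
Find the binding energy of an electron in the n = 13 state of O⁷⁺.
5.1525 eV

The ionization energy is the energy needed to remove the electron completely (n → ∞).

For a hydrogen-like ion with Z = 8, E_n = -13.6057 Z² / n² eV.

At n = 13: E_13 = -13.6057 × 8² / 13² = -5.1524544 eV
At n = ∞: E_∞ = 0 eV

Ionization energy = E_∞ - E_13 = 0 - (-5.1524544) = 5.1524544 eV
Ionization energy ≈ 5.1525 eV

This is also called the binding energy of the electron in state n = 13.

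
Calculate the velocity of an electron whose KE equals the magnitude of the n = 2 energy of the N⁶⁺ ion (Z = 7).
7.6569e+06 m/s (or 2.554% of c)

The binding energy at n = 2 for N⁶⁺ is:
E_2 = -13.6057 × 7²/2² = -166.66983 eV
|E_2| = 166.66983 eV

Convert to Joules:
KE = 166.66983 eV × (1.602177 × 10⁻¹⁹ J/eV) = 2.670346e-17 J

Using KE = ½mv²:
v = √(2·KE/m_e)
v = √(2 × 2.670346e-17 J / 9.10938 × 10⁻³¹ kg)
v = 7.6569e+06 m/s

This is approximately 2.554% the speed of light.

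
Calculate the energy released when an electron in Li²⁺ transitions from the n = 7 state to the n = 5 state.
2.40 eV

The energy levels are E_n = -13.6057 Z² eV / n².

Energy at n = 7: E_7 = -13.6057 × 3² / 7² = -2.49901 eV
Energy at n = 5: E_5 = -13.6057 × 3² / 5² = -4.89805 eV

For emission (electron falling to lower state), the photon energy is:
E_photon = E_7 - E_5 = |-2.49901 - (-4.89805)|
E_photon = 2.40 eV

This energy is carried away by the emitted photon.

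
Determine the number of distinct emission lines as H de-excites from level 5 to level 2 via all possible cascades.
6

The electron can occupy levels n = 2, 3, ..., 5 during de-excitation — that is m = 5 - 2 + 1 = 4 distinct levels.

The number of distinct spectral lines equals the number of ways to choose 2 of these m levels (each pair gives one possible emission transition):

Number of lines = m(m-1)/2 = 4×3/2 = 6

These correspond to all possible transitions between the 4 levels:
5 → 4, 5 → 3, 5 → 2, 4 → 3, 4 → 2, 3 → 2

Each transition produces a photon with a unique energy (and thus wavelength). This count does not depend on Z.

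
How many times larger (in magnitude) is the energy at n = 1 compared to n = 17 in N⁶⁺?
289.000

Using E_n = -13.6057 Z² / n² eV with Z = 7:

E_1 = -13.6057 × 7² / 1² = -666.6793 / 1 = -666.679300000 eV
E_17 = -13.6057 × 7² / 17² = -666.6793 / 289 = -2.306848789 eV

The ratio is:
E_1/E_17 = (-666.679300000) / (-2.306848789)
E_1/E_17 = (-666.6793/1) / (-666.6793/289)
E_1/E_17 = 289/1
E_1/E_17 = 289.000
(Note: the Z² factors cancel in the ratio.)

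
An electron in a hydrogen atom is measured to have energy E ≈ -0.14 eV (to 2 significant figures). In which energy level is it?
n = 10

The exact energy levels follow E_n = -13.6057 eV / n².

The measured value (-0.14 eV) is reported to only 2 significant figures, so we must test candidate n values and see which one matches to that precision.

Candidate energies:
  n = 8:  E = -13.6057/8² = -0.21259 eV
  n = 9:  E = -13.6057/9² = -0.16797 eV
  n = 10:  E = -13.6057/10² = -0.13606 eV  ← matches
  n = 11:  E = -13.6057/11² = -0.11244 eV
  n = 12:  E = -13.6057/12² = -0.09448 eV

Checking against the measurement of -0.14 eV (2 sig figs), only n = 10 agrees:
E_10 = -0.13606 eV, which rounds to -0.14 eV ✓

Therefore n = 10.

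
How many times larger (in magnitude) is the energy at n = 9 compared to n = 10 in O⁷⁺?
1.234568

Using E_n = -13.6057 Z² / n² eV with Z = 8:

E_9 = -13.6057 × 8² / 9² = -870.7648 / 81 = -10.750182716049 eV
E_10 = -13.6057 × 8² / 10² = -870.7648 / 100 = -8.707648000000 eV

The ratio is:
E_9/E_10 = (-10.750182716049) / (-8.707648000000)
E_9/E_10 = (-870.7648/81) / (-870.7648/100)
E_9/E_10 = 100/81
E_9/E_10 = 1.234568
(Note: the Z² factors cancel in the ratio.)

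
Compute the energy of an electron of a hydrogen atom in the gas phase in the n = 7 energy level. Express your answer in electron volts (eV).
-0.2777 eV

The energy levels of a hydrogen-like atom are given by:
E_n = -13.6057 eV / n²

For n = 7:
E_7 = -13.6057 eV / 7²
E_7 = -13.6057 eV / 49
E_7 = -0.2777 eV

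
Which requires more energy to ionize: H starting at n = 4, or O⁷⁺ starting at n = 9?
O⁷⁺ at n = 9 (E = -10.750 eV)

Using E_n = -13.6057 Z² / n² eV:

H (Z = 1) at n = 4:
E = -13.6057 × 1² / 4² = -13.6057 × 1 / 16 = -0.850356 eV

O⁷⁺ (Z = 8) at n = 9:
E = -13.6057 × 8² / 9² = -13.6057 × 64 / 81 = -10.750183 eV

Since -10.750183 eV < -0.850356 eV,
O⁷⁺ at n = 9 is more tightly bound (requires more energy to ionize).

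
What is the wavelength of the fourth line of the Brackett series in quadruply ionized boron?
77.7613 nm

The lines of a series are numbered from the longest wavelength (smallest ΔE) outward; the fourth line is the transition from n = n_f + 4 to n_f.
The Brackett series has all transitions ending at n_f = 4.

For B⁴⁺ (Z = 5), the fourth line (δ-line) is the jump from n = 8 to n = 4:
E_8 = -13.6057 × 5² / 8² = -5.314727 eV
E_4 = -13.6057 × 5² / 4² = -21.258906 eV
ΔE = E_8 - E_4 = 15.944179 eV

λ = hc/E = 1239.84 eV·nm / 15.944179 eV
λ = 77.7613 nm

This is the δ-line of the Brackett series in B⁴⁺.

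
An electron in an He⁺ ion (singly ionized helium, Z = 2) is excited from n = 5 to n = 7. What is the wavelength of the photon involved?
1162.81 nm

First, find the transition energy using E_n = -13.6057 Z² / n² eV:
E_5 = -13.6057 × 2² / 5² = -2.1769120 eV
E_7 = -13.6057 × 2² / 7² = -1.1106694 eV

Photon energy: |ΔE| = |E_7 - E_5| = 1.0662426 eV

Convert to wavelength using E = hc/λ with hc = 1239.84 eV·nm:
λ = hc/E = 1239.84 eV·nm / 1.0662426 eV
λ = 1162.81 nm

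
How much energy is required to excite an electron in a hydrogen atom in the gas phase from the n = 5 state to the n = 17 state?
0.49715 eV

The energy levels of a hydrogen-like atom are E_n = -13.6057 eV / n².

Energy at n = 5: E_5 = -13.6057 / 5² = -0.54422800 eV
Energy at n = 17: E_17 = -13.6057 / 17² = -0.04707855 eV

The excitation energy is the difference:
ΔE = E_17 - E_5
ΔE = -0.04707855 - (-0.54422800)
ΔE = 0.49715 eV

Since this is positive, energy must be absorbed (photon absorption).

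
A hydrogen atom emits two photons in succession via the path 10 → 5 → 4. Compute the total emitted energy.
0.7143 eV

The energy levels of hydrogen are E_n = -13.6057 / n² eV.

First transition (10 → 5):
ΔE₁ = |E_5 - E_10|
ΔE₁ = |-0.5442280000 - (-0.1360570000)| = 0.4081710 eV

Second transition (5 → 4):
ΔE₂ = |E_4 - E_5|
ΔE₂ = |-0.8503562500 - (-0.5442280000)| = 0.3061283 eV

Total energy released:
E_total = ΔE₁ + ΔE₂ = 0.4081710 + 0.3061283 = 0.7143 eV

Note: This equals the direct transition 10 → 4: 0.7143 eV ✓
Energy is conserved regardless of the path taken.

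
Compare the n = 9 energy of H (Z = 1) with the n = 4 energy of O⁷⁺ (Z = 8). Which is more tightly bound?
O⁷⁺ at n = 4 (E = -54.423 eV)

Using E_n = -13.6057 Z² / n² eV:

H (Z = 1) at n = 9:
E = -13.6057 × 1² / 9² = -13.6057 × 1 / 81 = -0.167972 eV

O⁷⁺ (Z = 8) at n = 4:
E = -13.6057 × 8² / 4² = -13.6057 × 64 / 16 = -54.422800 eV

Since -54.422800 eV < -0.167972 eV,
O⁷⁺ at n = 4 is more tightly bound (requires more energy to ionize).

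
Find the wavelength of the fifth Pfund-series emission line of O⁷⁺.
47.46 nm

The lines of a series are numbered from the longest wavelength (smallest ΔE) outward; the fifth line is the transition from n = n_f + 5 to n_f.
The Pfund series has all transitions ending at n_f = 5.

For O⁷⁺ (Z = 8), the fifth line (ε-line) is the jump from n = 10 to n = 5:
E_10 = -13.6057 × 8² / 10² = -8.7076 eV
E_5 = -13.6057 × 8² / 5² = -34.8306 eV
ΔE = E_10 - E_5 = 26.1230 eV

λ = hc/E = 1239.84 eV·nm / 26.1230 eV
λ = 47.46 nm

This is the ε-line of the Pfund series in O⁷⁺.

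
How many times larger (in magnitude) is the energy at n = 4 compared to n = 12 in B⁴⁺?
9.00

Using E_n = -13.6057 Z² / n² eV with Z = 5:

E_4 = -13.6057 × 5² / 4² = -340.1425 / 16 = -21.25890625 eV
E_12 = -13.6057 × 5² / 12² = -340.1425 / 144 = -2.36210069 eV

The ratio is:
E_4/E_12 = (-21.25890625) / (-2.36210069)
E_4/E_12 = (-340.1425/16) / (-340.1425/144)
E_4/E_12 = 144/16
E_4/E_12 = 9.00
(Note: the Z² factors cancel in the ratio.)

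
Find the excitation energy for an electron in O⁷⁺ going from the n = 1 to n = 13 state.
865.612 eV

The energy levels of a hydrogen-like atom are E_n = -13.6057 Z² eV / n².

Energy at n = 1: E_1 = -13.6057 × 8² / 1² = -870.764800 eV
Energy at n = 13: E_13 = -13.6057 × 8² / 13² = -5.152454 eV

The excitation energy is the difference:
ΔE = E_13 - E_1
ΔE = -5.152454 - (-870.764800)
ΔE = 865.612 eV

Since this is positive, energy must be absorbed (photon absorption).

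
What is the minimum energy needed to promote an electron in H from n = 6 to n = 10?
0.24 eV

The energy levels of a hydrogen-like atom are E_n = -13.6057 eV / n².

Energy at n = 6: E_6 = -13.6057 / 6² = -0.37794 eV
Energy at n = 10: E_10 = -13.6057 / 10² = -0.13606 eV

The excitation energy is the difference:
ΔE = E_10 - E_6
ΔE = -0.13606 - (-0.37794)
ΔE = 0.24 eV

Since this is positive, energy must be absorbed (photon absorption).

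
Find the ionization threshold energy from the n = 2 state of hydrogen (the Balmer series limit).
3.40143 eV

The series limit corresponds to the transition from n = ∞ to n = 2.
This is the highest energy (shortest wavelength) transition in the Balmer series.

E_∞ = 0 eV
E_2 = -13.6057 / 2² = -3.40143 eV

Energy at series limit:
ΔE = E_∞ - E_2 = 0 - (-3.40143) = 3.40143 eV

This energy equals the ionization energy from the n = 2 state of hydrogen.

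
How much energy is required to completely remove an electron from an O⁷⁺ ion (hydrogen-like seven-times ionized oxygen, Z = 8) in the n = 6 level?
24.188 eV

The ionization energy is the energy needed to remove the electron completely (n → ∞).

For a hydrogen-like ion with Z = 8, E_n = -13.6057 Z² / n² eV.

At n = 6: E_6 = -13.6057 × 8² / 6² = -24.187911 eV
At n = ∞: E_∞ = 0 eV

Ionization energy = E_∞ - E_6 = 0 - (-24.187911) = 24.187911 eV
Ionization energy ≈ 24.188 eV

This is also called the binding energy of the electron in state n = 6.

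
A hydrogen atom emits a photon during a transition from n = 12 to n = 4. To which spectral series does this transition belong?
Brackett series

The spectral series in hydrogen are named based on the final (lower) energy level:
- Lyman series: n_final = 1 (ultraviolet)
- Balmer series: n_final = 2 (visible/near-UV)
- Paschen series: n_final = 3 (infrared)
- Brackett series: n_final = 4 (infrared)
- Pfund series: n_final = 5 (far infrared)

Since this transition ends at n = 4, it belongs to the Brackett series.

For reference, this 12 → 4 line has photon energy
ΔE = 13.6057 eV × (1/4² - 1/12²) = 0.75587222222 eV,
corresponding to wavelength λ = hc/ΔE = 1239.84 eV·nm / 0.75587222222 eV = 1640.27724 nm in the infrared region.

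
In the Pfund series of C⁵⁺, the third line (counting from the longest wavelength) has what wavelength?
103.84788 nm

The lines of a series are numbered from the longest wavelength (smallest ΔE) outward; the third line is the transition from n = n_f + 3 to n_f.
The Pfund series has all transitions ending at n_f = 5.

For C⁵⁺ (Z = 6), the third line (γ-line) is the jump from n = 8 to n = 5:
E_8 = -13.6057 × 6² / 8² = -7.65320625 eV
E_5 = -13.6057 × 6² / 5² = -19.59220800 eV
ΔE = E_8 - E_5 = 11.93900175 eV

λ = hc/E = 1239.84 eV·nm / 11.93900175 eV
λ = 103.84788 nm

This is the γ-line of the Pfund series in C⁵⁺.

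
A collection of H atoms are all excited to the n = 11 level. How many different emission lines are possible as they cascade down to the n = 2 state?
45

The electron can occupy levels n = 2, 3, ..., 11 during de-excitation — that is m = 11 - 2 + 1 = 10 distinct levels.

The number of distinct spectral lines equals the number of ways to choose 2 of these m levels (each pair gives one possible emission transition):

Number of lines = m(m-1)/2 = 10×9/2 = 45

These correspond to all possible transitions between the 10 levels:
11 → 10, 11 → 9, 11 → 8, 11 → 7, 11 → 6, 11 → 5, 11 → 4, 11 → 3...

Each transition produces a photon with a unique energy (and thus wavelength). This count does not depend on Z.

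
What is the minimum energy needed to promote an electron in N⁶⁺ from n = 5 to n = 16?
24.062956 eV

The energy levels of a hydrogen-like atom are E_n = -13.6057 Z² eV / n².

Energy at n = 5: E_5 = -13.6057 × 7² / 5² = -26.667172000 eV
Energy at n = 16: E_16 = -13.6057 × 7² / 16² = -2.604216016 eV

The excitation energy is the difference:
ΔE = E_16 - E_5
ΔE = -2.604216016 - (-26.667172000)
ΔE = 24.062956 eV

Since this is positive, energy must be absorbed (photon absorption).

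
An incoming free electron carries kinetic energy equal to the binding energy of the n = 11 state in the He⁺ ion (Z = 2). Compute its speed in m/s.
3.98e+05 m/s (or 0.1327% of c)

The binding energy at n = 11 for He⁺ is:
E_11 = -13.6057 × 2²/11² = -0.449775 eV
|E_11| = 0.449775 eV

Convert to Joules:
KE = 0.449775 eV × (1.602177 × 10⁻¹⁹ J/eV) = 7.2062e-20 J

Using KE = ½mv²:
v = √(2·KE/m_e)
v = √(2 × 7.2062e-20 J / 9.10938 × 10⁻³¹ kg)
v = 3.98e+05 m/s

This is approximately 0.1327% the speed of light.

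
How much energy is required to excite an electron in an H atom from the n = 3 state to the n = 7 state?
1.2341 eV

The energy levels of a hydrogen-like atom are E_n = -13.6057 eV / n².

Energy at n = 3: E_3 = -13.6057 / 3² = -1.5117444 eV
Energy at n = 7: E_7 = -13.6057 / 7² = -0.2776673 eV

The excitation energy is the difference:
ΔE = E_7 - E_3
ΔE = -0.2776673 - (-1.5117444)
ΔE = 1.2341 eV

Since this is positive, energy must be absorbed (photon absorption).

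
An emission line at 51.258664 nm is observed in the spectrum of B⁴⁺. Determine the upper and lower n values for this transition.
n = 5 → n = 3

First, find the photon energy from the wavelength (hc = 1239.84 eV·nm):
E = hc/λ = 1239.84 eV·nm / 51.258664 nm = 24.187911 eV

The energy levels of B⁴⁺ satisfy E_n = -13.6057 × 5² / n² eV, so an emission n_i → n_f releases
ΔE = 13.6057 × 5² × (1/n_f² − 1/n_i²) eV.

Setting ΔE equal to the photon energy:
1/n_f² − 1/n_i² = 24.187911 / (13.6057 × 5²) = 0.071111111

Since 1/n_i² must be positive, we need 1/n_f² > 0.071111111, i.e. n_f ≤ 3. For each allowed n_f, solve n_i = (1/n_f² − 0.071111111)^(−1/2) and check whether it is a whole number:
  n_f = 1: 1/n_i² = 1.000000000 − 0.071111111 = 0.928888889 → n_i = 1.038  (not an integer) ✗
  n_f = 2: 1/n_i² = 0.250000000 − 0.071111111 = 0.178888889 → n_i = 2.364  (not an integer) ✗
  n_f = 3: 1/n_i² = 0.111111111 − 0.071111111 = 0.040000000 → n_i = 5.000  → integer, n_i = 5 ✓

Only n_f = 3 gives an integer upper level, n_i = 5.

The transition is from n = 5 to n = 3 (emission).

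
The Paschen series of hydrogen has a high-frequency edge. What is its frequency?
3.655e+14 Hz

The series limit corresponds to the transition from n = ∞ to n = 3.
This is the highest energy (shortest wavelength) transition in the Paschen series.

E_∞ = 0 eV
E_3 = -13.6057 / 3² = -1.511744 eV

Energy at series limit:
ΔE = E_∞ - E_3 = 0 - (-1.511744) = 1.511744 eV
E = 1.511744 eV × (1.602177 × 10⁻¹⁹ J/eV) = 2.42208e-19 J
f = E/h = 2.42208e-19 J / (6.62607 × 10⁻³⁴ J·s) = 3.655e+14 Hz

This energy equals the ionization energy from the n = 3 state of hydrogen.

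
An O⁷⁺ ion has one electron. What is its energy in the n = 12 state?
-6.04698 eV

For hydrogen-like ions, the energy levels scale with Z²:
E_n = -13.6057 Z² / n² eV

For O⁷⁺ (Z = 8) at n = 12:
E_12 = -13.6057 × 8² / 12²
E_12 = -13.6057 × 64 / 144
E_12 = -870.7648 / 144
E_12 = -6.04698 eV

The energy is 64 times more negative than hydrogen at the same n due to the stronger nuclear charge.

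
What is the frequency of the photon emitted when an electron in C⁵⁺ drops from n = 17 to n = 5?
4.33e+15 Hz

First, find the transition energy:
E_17 = -13.6057 × 6² / 17² = -1.69482768 eV
E_5 = -13.6057 × 6² / 5² = -19.59220800 eV
|ΔE| = |E_5 - E_17| = 17.89738032 eV

Convert to Joules: E = 17.89738032 eV × (1.602177 × 10⁻¹⁹ J/eV) = 2.8675e-18 J

Using E = hf:
f = E/h = 2.8675e-18 J / (6.62607 × 10⁻³⁴ J·s)
f = 4.33e+15 Hz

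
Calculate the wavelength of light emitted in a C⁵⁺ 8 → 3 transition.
26.51 nm

First, find the transition energy using E_n = -13.6057 Z² / n² eV:
E_8 = -13.6057 × 6² / 8² = -7.6532 eV
E_3 = -13.6057 × 6² / 3² = -54.4228 eV

Photon energy: |ΔE| = |E_3 - E_8| = 46.7696 eV

Convert to wavelength using E = hc/λ with hc = 1239.84 eV·nm:
λ = hc/E = 1239.84 eV·nm / 46.7696 eV
λ = 26.51 nm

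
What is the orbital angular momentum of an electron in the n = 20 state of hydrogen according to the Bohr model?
2.1091e-33 J·s (or 20ℏ)

In the Bohr model, angular momentum is quantized:
L = nℏ

where ℏ = h/(2π) = 1.054572e-34 J·s

For n = 20:
L = 20 × 1.054572e-34 J·s
L = 2.1091e-33 J·s

This can also be written as L = 20ℏ.
The angular momentum is an integer multiple of the reduced Planck constant.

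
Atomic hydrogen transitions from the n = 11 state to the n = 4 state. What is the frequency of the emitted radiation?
1.78e+14 Hz

First, find the transition energy:
E_11 = -13.6057 / 11² = -0.112444 eV
E_4 = -13.6057 / 4² = -0.850356 eV
|ΔE| = |E_4 - E_11| = 0.737912 eV

Convert to Joules: E = 0.737912 eV × (1.602177 × 10⁻¹⁹ J/eV) = 1.1823e-19 J

Using E = hf:
f = E/h = 1.1823e-19 J / (6.62607 × 10⁻³⁴ J·s)
f = 1.78e+14 Hz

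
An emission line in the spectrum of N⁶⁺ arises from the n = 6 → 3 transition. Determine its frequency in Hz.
1.34335e+16 Hz

First, find the transition energy:
E_6 = -13.6057 × 7² / 6² = -18.51886944 eV
E_3 = -13.6057 × 7² / 3² = -74.07547778 eV
|ΔE| = |E_3 - E_6| = 55.55660834 eV

Convert to Joules: E = 55.55660834 eV × (1.602177 × 10⁻¹⁹ J/eV) = 8.9011520e-18 J

Using E = hf:
f = E/h = 8.9011520e-18 J / (6.62607 × 10⁻³⁴ J·s)
f = 1.34335e+16 Hz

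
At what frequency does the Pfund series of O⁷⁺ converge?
8.422e+15 Hz

The series limit corresponds to the transition from n = ∞ to n = 5.
This is the highest energy (shortest wavelength) transition in the Pfund series.

E_∞ = 0 eV
E_5 = -13.6057 × 8² / 5² = -34.830592 eV

Energy at series limit:
ΔE = E_∞ - E_5 = 0 - (-34.830592) = 34.830592 eV
E = 34.830592 eV × (1.602177 × 10⁻¹⁹ J/eV) = 5.58048e-18 J
f = E/h = 5.58048e-18 J / (6.62607 × 10⁻³⁴ J·s) = 8.422e+15 Hz

This energy equals the ionization energy from the n = 5 state of O⁷⁺.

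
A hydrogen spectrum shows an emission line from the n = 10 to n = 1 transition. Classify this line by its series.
Lyman series

The spectral series in hydrogen are named based on the final (lower) energy level:
- Lyman series: n_final = 1 (ultraviolet)
- Balmer series: n_final = 2 (visible/near-UV)
- Paschen series: n_final = 3 (infrared)
- Brackett series: n_final = 4 (infrared)
- Pfund series: n_final = 5 (far infrared)

Since this transition ends at n = 1, it belongs to the Lyman series.

For reference, this 10 → 1 line has photon energy
ΔE = 13.6057 eV × (1/1² - 1/10²) = 13.4696430 eV,
corresponding to wavelength λ = hc/ΔE = 1239.84 eV·nm / 13.4696430 eV = 92.04698 nm in the ultraviolet region.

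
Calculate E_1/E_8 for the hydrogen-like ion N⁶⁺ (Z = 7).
64.00000

Using E_n = -13.6057 Z² / n² eV with Z = 7:

E_1 = -13.6057 × 7² / 1² = -666.6793 / 1 = -666.67930000000 eV
E_8 = -13.6057 × 7² / 8² = -666.6793 / 64 = -10.41686406250 eV

The ratio is:
E_1/E_8 = (-666.67930000000) / (-10.41686406250)
E_1/E_8 = (-666.6793/1) / (-666.6793/64)
E_1/E_8 = 64/1
E_1/E_8 = 64.00000
(Note: the Z² factors cancel in the ratio.)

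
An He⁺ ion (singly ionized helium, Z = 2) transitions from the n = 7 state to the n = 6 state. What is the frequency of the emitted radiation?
9.70e+13 Hz

First, find the transition energy:
E_7 = -13.6057 × 2² / 7² = -1.1106694 eV
E_6 = -13.6057 × 2² / 6² = -1.5117444 eV
|ΔE| = |E_6 - E_7| = 0.4010750 eV

Convert to Joules: E = 0.4010750 eV × (1.602177 × 10⁻¹⁹ J/eV) = 6.4259e-20 J

Using E = hf:
f = E/h = 6.4259e-20 J / (6.62607 × 10⁻³⁴ J·s)
f = 9.70e+13 Hz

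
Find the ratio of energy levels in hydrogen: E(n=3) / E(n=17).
32.11

Using E_n = -13.6057 Z² / n² eV with Z = 1:

E_3 = -13.6057 / 3² = -13.6057 / 9 = -1.51174444 eV
E_17 = -13.6057 / 17² = -13.6057 / 289 = -0.04707855 eV

The ratio is:
E_3/E_17 = (-1.51174444) / (-0.04707855)
E_3/E_17 = (-13.6057/9) / (-13.6057/289)
E_3/E_17 = 289/9
E_3/E_17 = 32.11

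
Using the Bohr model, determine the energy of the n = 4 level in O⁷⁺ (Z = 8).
-54.422800 eV

For hydrogen-like ions, the energy levels scale with Z²:
E_n = -13.6057 Z² / n² eV

For O⁷⁺ (Z = 8) at n = 4:
E_4 = -13.6057 × 8² / 4²
E_4 = -13.6057 × 64 / 16
E_4 = -870.7648 / 16
E_4 = -54.422800 eV

The energy is 64 times more negative than hydrogen at the same n due to the stronger nuclear charge.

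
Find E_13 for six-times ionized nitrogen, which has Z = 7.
-3.94 eV

For hydrogen-like ions, the energy levels scale with Z²:
E_n = -13.6057 Z² / n² eV

For N⁶⁺ (Z = 7) at n = 13:
E_13 = -13.6057 × 7² / 13²
E_13 = -13.6057 × 49 / 169
E_13 = -666.6793 / 169
E_13 = -3.94 eV

The energy is 49 times more negative than hydrogen at the same n due to the stronger nuclear charge.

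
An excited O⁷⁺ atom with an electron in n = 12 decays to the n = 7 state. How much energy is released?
11.72 eV

The energy levels are E_n = -13.6057 Z² eV / n².

Energy at n = 12: E_12 = -13.6057 × 8² / 12² = -6.04698 eV
Energy at n = 7: E_7 = -13.6057 × 8² / 7² = -17.77071 eV

For emission (electron falling to lower state), the photon energy is:
E_photon = E_12 - E_7 = |-6.04698 - (-17.77071)|
E_photon = 11.72 eV

This energy is carried away by the emitted photon.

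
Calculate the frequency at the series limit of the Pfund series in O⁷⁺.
8.42e+15 Hz

The series limit corresponds to the transition from n = ∞ to n = 5.
This is the highest energy (shortest wavelength) transition in the Pfund series.

E_∞ = 0 eV
E_5 = -13.6057 × 8² / 5² = -34.8306 eV

Energy at series limit:
ΔE = E_∞ - E_5 = 0 - (-34.8306) = 34.8306 eV
E = 34.8306 eV × (1.602177 × 10⁻¹⁹ J/eV) = 5.5805e-18 J
f = E/h = 5.5805e-18 J / (6.62607 × 10⁻³⁴ J·s) = 8.42e+15 Hz

This energy equals the ionization energy from the n = 5 state of O⁷⁺.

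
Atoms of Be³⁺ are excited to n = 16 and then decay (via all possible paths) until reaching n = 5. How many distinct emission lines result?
66

The electron can occupy levels n = 5, 6, ..., 16 during de-excitation — that is m = 16 - 5 + 1 = 12 distinct levels.

The number of distinct spectral lines equals the number of ways to choose 2 of these m levels (each pair gives one possible emission transition):

Number of lines = m(m-1)/2 = 12×11/2 = 66

These correspond to all possible transitions between the 12 levels:
16 → 15, 16 → 14, 16 → 13, 16 → 12, 16 → 11, 16 → 10, 16 → 9, 16 → 8...

Each transition produces a photon with a unique energy (and thus wavelength). This count does not depend on Z.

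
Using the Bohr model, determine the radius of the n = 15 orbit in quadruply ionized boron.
2.38130 nm (or 23.81297 Å)

The Bohr radius formula is:
r_n = n² a₀ / Z

where a₀ = 0.05291772 nm is the Bohr radius.

For B⁴⁺ (Z = 5) at n = 15:
r_15 = 15² × 0.05291772 nm / 5
r_15 = 225 × 0.05291772 nm / 5
r_15 = 11.906487 nm / 5
r_15 = 2.38130 nm

The electron orbits at approximately 2.38130 nm from the nucleus.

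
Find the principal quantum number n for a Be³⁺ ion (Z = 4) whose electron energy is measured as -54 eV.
n = 2

The exact energy levels follow E_n = -13.6057 Z² / n² eV with Z = 4.

The measured value (-54 eV) is reported to only 2 significant figures, so we must test candidate n values and see which one matches to that precision.

Candidate energies:
  n = 1:  E = -13.6057 × 4² / 1² = -217.69120 eV
  n = 2:  E = -13.6057 × 4² / 2² = -54.42280 eV  ← matches
  n = 3:  E = -13.6057 × 4² / 3² = -24.18791 eV
  n = 4:  E = -13.6057 × 4² / 4² = -13.60570 eV

Checking against the measurement of -54 eV (2 sig figs), only n = 2 agrees:
E_2 = -54.42280 eV, which rounds to -54 eV ✓

Therefore n = 2.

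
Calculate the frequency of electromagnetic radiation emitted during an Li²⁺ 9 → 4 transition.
1.48500e+15 Hz

First, find the transition energy:
E_9 = -13.6057 × 3² / 9² = -1.51174444 eV
E_4 = -13.6057 × 3² / 4² = -7.65320625 eV
|ΔE| = |E_4 - E_9| = 6.14146181 eV

Convert to Joules: E = 6.14146181 eV × (1.602177 × 10⁻¹⁹ J/eV) = 9.8397089e-19 J

Using E = hf:
f = E/h = 9.8397089e-19 J / (6.62607 × 10⁻³⁴ J·s)
f = 1.48500e+15 Hz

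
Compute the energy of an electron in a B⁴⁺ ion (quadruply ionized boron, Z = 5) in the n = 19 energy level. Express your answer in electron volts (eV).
-0.9422 eV

The energy levels of a hydrogen-like atom are given by:
E_n = -13.6057 Z² / n² eV  (with Z = 5 for B⁴⁺)

For n = 19:
E_19 = -13.6057 × 5² / 19²
E_19 = -13.6057 × 25 / 361
E_19 = -0.9422 eV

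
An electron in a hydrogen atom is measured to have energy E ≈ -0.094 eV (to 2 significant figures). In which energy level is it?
n = 12

The exact energy levels follow E_n = -13.6057 eV / n².

The measured value (-0.094 eV) is reported to only 2 significant figures, so we must test candidate n values and see which one matches to that precision.

Candidate energies:
  n = 10:  E = -13.6057/10² = -0.136057 eV
  n = 11:  E = -13.6057/11² = -0.112444 eV
  n = 12:  E = -13.6057/12² = -0.094484 eV  ← matches
  n = 13:  E = -13.6057/13² = -0.080507 eV
  n = 14:  E = -13.6057/14² = -0.069417 eV

Checking against the measurement of -0.094 eV (2 sig figs), only n = 12 agrees:
E_12 = -0.094484 eV, which rounds to -0.094 eV ✓

Therefore n = 12.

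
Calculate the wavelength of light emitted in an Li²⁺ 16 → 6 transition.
424.15 nm

First, find the transition energy using E_n = -13.6057 Z² / n² eV:
E_16 = -13.6057 × 3² / 16² = -0.478325 eV
E_6 = -13.6057 × 3² / 6² = -3.401425 eV

Photon energy: |ΔE| = |E_6 - E_16| = 2.923100 eV

Convert to wavelength using E = hc/λ with hc = 1239.84 eV·nm:
λ = hc/E = 1239.84 eV·nm / 2.923100 eV
λ = 424.15 nm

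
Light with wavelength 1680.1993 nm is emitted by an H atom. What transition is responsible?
n = 11 → n = 4

First, find the photon energy from the wavelength (hc = 1239.84 eV·nm):
E = hc/λ = 1239.84 eV·nm / 1680.1993 nm = 0.73791246 eV

The energy levels of hydrogen satisfy E_n = -13.6057 / n² eV, so an emission n_i → n_f releases
ΔE = 13.6057 × (1/n_f² − 1/n_i²) eV.

Setting ΔE equal to the photon energy:
1/n_f² − 1/n_i² = 0.73791246 / 13.6057 = 0.054235538

Since 1/n_i² must be positive, we need 1/n_f² > 0.054235538, i.e. n_f ≤ 4. For each allowed n_f, solve n_i = (1/n_f² − 0.054235538)^(−1/2) and check whether it is a whole number:
  n_f = 1: 1/n_i² = 1.000000000 − 0.054235538 = 0.945764462 → n_i = 1.028  (not an integer) ✗
  n_f = 2: 1/n_i² = 0.250000000 − 0.054235538 = 0.195764462 → n_i = 2.260  (not an integer) ✗
  n_f = 3: 1/n_i² = 0.111111111 − 0.054235538 = 0.056875573 → n_i = 4.193  (not an integer) ✗
  n_f = 4: 1/n_i² = 0.062500000 − 0.054235538 = 0.008264462 → n_i = 11.000  → integer, n_i = 11 ✓

Only n_f = 4 gives an integer upper level, n_i = 11.

The transition is from n = 11 to n = 4 (emission).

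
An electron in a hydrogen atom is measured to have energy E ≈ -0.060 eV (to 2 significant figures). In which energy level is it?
n = 15

The exact energy levels follow E_n = -13.6057 eV / n².

The measured value (-0.060 eV) is reported to only 2 significant figures, so we must test candidate n values and see which one matches to that precision.

Candidate energies:
  n = 13:  E = -13.6057/13² = -0.08051 eV
  n = 14:  E = -13.6057/14² = -0.06942 eV
  n = 15:  E = -13.6057/15² = -0.06047 eV  ← matches
  n = 16:  E = -13.6057/16² = -0.05315 eV
  n = 17:  E = -13.6057/17² = -0.04708 eV

Checking against the measurement of -0.060 eV (2 sig figs), only n = 15 agrees:
E_15 = -0.06047 eV, which rounds to -0.060 eV ✓

Therefore n = 15.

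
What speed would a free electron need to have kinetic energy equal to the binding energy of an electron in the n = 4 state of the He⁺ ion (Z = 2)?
1.094e+06 m/s (or 0.365% of c)

The binding energy at n = 4 for He⁺ is:
E_4 = -13.6057 × 2²/4² = -3.401425 eV
|E_4| = 3.401425 eV

Convert to Joules:
KE = 3.401425 eV × (1.602177 × 10⁻¹⁹ J/eV) = 5.44968e-19 J

Using KE = ½mv²:
v = √(2·KE/m_e)
v = √(2 × 5.44968e-19 J / 9.10938 × 10⁻³¹ kg)
v = 1.094e+06 m/s

This is approximately 0.365% the speed of light.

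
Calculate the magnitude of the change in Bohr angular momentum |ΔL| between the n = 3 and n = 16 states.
1.37e-33 J·s (or 13ℏ)

In the Bohr model, L_n = nℏ where ℏ = 1.0546e-34 J·s.

L_16 = 16ℏ = 1.6874e-33 J·s
L_3 = 3ℏ = 3.1638e-34 J·s

ΔL = L_16 - L_3 = (16 - 3)ℏ = 13ℏ
ΔL = 13 × 1.0546e-34 J·s = 1.37e-33 J·s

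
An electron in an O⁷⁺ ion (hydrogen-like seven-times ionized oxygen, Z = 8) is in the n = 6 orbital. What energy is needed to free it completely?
24.1879 eV

The ionization energy is the energy needed to remove the electron completely (n → ∞).

For a hydrogen-like ion with Z = 8, E_n = -13.6057 Z² / n² eV.

At n = 6: E_6 = -13.6057 × 8² / 6² = -24.1879111 eV
At n = ∞: E_∞ = 0 eV

Ionization energy = E_∞ - E_6 = 0 - (-24.1879111) = 24.1879111 eV
Ionization energy ≈ 24.1879 eV

This is also called the binding energy of the electron in state n = 6.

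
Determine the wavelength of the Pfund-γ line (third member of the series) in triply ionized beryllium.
233.6577 nm

The lines of a series are numbered from the longest wavelength (smallest ΔE) outward; the third line is the transition from n = n_f + 3 to n_f.
The Pfund series has all transitions ending at n_f = 5.

For Be³⁺ (Z = 4), the third line (γ-line) is the jump from n = 8 to n = 5:
E_8 = -13.6057 × 4² / 8² = -3.40142500 eV
E_5 = -13.6057 × 4² / 5² = -8.70764800 eV
ΔE = E_8 - E_5 = 5.30622300 eV

λ = hc/E = 1239.84 eV·nm / 5.30622300 eV
λ = 233.6577 nm

This is the γ-line of the Pfund series in Be³⁺.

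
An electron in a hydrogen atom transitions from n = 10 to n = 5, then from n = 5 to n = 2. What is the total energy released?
3.26537 eV

The energy levels of hydrogen are E_n = -13.6057 / n² eV.

First transition (10 → 5):
ΔE₁ = |E_5 - E_10|
ΔE₁ = |-0.54422800000 - (-0.13605700000)| = 0.40817100 eV

Second transition (5 → 2):
ΔE₂ = |E_2 - E_5|
ΔE₂ = |-3.40142500000 - (-0.54422800000)| = 2.85719700 eV

Total energy released:
E_total = ΔE₁ + ΔE₂ = 0.40817100 + 2.85719700 = 3.26537 eV

Note: This equals the direct transition 10 → 2: 3.26537 eV ✓
Energy is conserved regardless of the path taken.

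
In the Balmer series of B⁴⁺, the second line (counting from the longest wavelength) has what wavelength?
19.4403 nm

The lines of a series are numbered from the longest wavelength (smallest ΔE) outward; the second line is the transition from n = n_f + 2 to n_f.
The Balmer series has all transitions ending at n_f = 2.

For B⁴⁺ (Z = 5), the second line (β-line) is the jump from n = 4 to n = 2:
E_4 = -13.6057 × 5² / 4² = -21.258906 eV
E_2 = -13.6057 × 5² / 2² = -85.035625 eV
ΔE = E_4 - E_2 = 63.776719 eV

λ = hc/E = 1239.84 eV·nm / 63.776719 eV
λ = 19.4403 nm

This is the β-line of the Balmer series in B⁴⁺.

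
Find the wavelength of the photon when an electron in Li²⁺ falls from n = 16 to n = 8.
864.014 nm

First, find the transition energy using E_n = -13.6057 Z² / n² eV:
E_16 = -13.6057 × 3² / 16² = -0.4783254 eV
E_8 = -13.6057 × 3² / 8² = -1.9133016 eV

Photon energy: |ΔE| = |E_8 - E_16| = 1.4349762 eV

Convert to wavelength using E = hc/λ with hc = 1239.84 eV·nm:
λ = hc/E = 1239.84 eV·nm / 1.4349762 eV
λ = 864.014 nm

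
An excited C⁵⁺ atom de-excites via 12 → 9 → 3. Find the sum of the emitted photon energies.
51.02138 eV

The energy levels of C⁵⁺ are E_n = -13.6057 × 6² / n² eV.

First transition (12 → 9):
ΔE₁ = |E_9 - E_12|
ΔE₁ = |-6.04697777778 - (-3.40142500000)| = 2.64555278 eV

Second transition (9 → 3):
ΔE₂ = |E_3 - E_9|
ΔE₂ = |-54.42280000000 - (-6.04697777778)| = 48.37582222 eV

Total energy released:
E_total = ΔE₁ + ΔE₂ = 2.64555278 + 48.37582222 = 51.02138 eV

Note: This equals the direct transition 12 → 3: 51.02138 eV ✓
Energy is conserved regardless of the path taken.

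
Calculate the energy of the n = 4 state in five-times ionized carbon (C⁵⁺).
-30.61 eV

For hydrogen-like ions, the energy levels scale with Z²:
E_n = -13.6057 Z² / n² eV

For C⁵⁺ (Z = 6) at n = 4:
E_4 = -13.6057 × 6² / 4²
E_4 = -13.6057 × 36 / 16
E_4 = -489.8052 / 16
E_4 = -30.61 eV

The energy is 36 times more negative than hydrogen at the same n due to the stronger nuclear charge.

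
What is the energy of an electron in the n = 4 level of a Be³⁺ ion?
-13.605700 eV

For hydrogen-like ions, the energy levels scale with Z²:
E_n = -13.6057 Z² / n² eV

For Be³⁺ (Z = 4) at n = 4:
E_4 = -13.6057 × 4² / 4²
E_4 = -13.6057 × 16 / 16
E_4 = -217.6912 / 16
E_4 = -13.605700 eV

The energy is 16 times more negative than hydrogen at the same n due to the stronger nuclear charge.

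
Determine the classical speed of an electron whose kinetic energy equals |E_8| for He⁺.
5.47e+05 m/s (or 0.18% of c)

The binding energy at n = 8 for He⁺ is:
E_8 = -13.6057 × 2²/8² = -0.850356 eV
|E_8| = 0.850356 eV

Convert to Joules:
KE = 0.850356 eV × (1.602177 × 10⁻¹⁹ J/eV) = 1.3624e-19 J

Using KE = ½mv²:
v = √(2·KE/m_e)
v = √(2 × 1.3624e-19 J / 9.10938 × 10⁻³¹ kg)
v = 5.47e+05 m/s

This is approximately 0.18% the speed of light.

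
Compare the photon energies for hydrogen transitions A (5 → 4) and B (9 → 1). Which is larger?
9 → 1

Calculate the energy for each transition:

Transition 5 → 4:
ΔE₁ = |E_4 - E_5| = |-13.6057/4² - (-13.6057/5²)|
ΔE₁ = |-0.85035625000 - (-0.54422800000)| = 0.30612825 eV

Transition 9 → 1:
ΔE₂ = |E_1 - E_9| = |-13.6057/1² - (-13.6057/9²)|
ΔE₂ = |-13.60570000000 - (-0.16797160494)| = 13.43772840 eV

Since 13.43772840 eV > 0.30612825 eV, the transition 9 → 1 emits the more energetic photon.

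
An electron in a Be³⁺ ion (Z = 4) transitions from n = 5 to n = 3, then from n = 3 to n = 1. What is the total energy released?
208.9836 eV

The energy levels of Be³⁺ are E_n = -13.6057 × 4² / n² eV.

First transition (5 → 3):
ΔE₁ = |E_3 - E_5|
ΔE₁ = |-24.1879111111 - (-8.7076480000)| = 15.4802631 eV

Second transition (3 → 1):
ΔE₂ = |E_1 - E_3|
ΔE₂ = |-217.6912000000 - (-24.1879111111)| = 193.5032889 eV

Total energy released:
E_total = ΔE₁ + ΔE₂ = 15.4802631 + 193.5032889 = 208.9836 eV

Note: This equals the direct transition 5 → 1: 208.9836 eV ✓
Energy is conserved regardless of the path taken.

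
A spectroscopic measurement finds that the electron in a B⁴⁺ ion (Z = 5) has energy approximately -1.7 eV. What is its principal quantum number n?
n = 14

The exact energy levels follow E_n = -13.6057 Z² / n² eV with Z = 5.

The measured value (-1.7 eV) is reported to only 2 significant figures, so we must test candidate n values and see which one matches to that precision.

Candidate energies:
  n = 12:  E = -13.6057 × 5² / 12² = -2.36210 eV
  n = 13:  E = -13.6057 × 5² / 13² = -2.01268 eV
  n = 14:  E = -13.6057 × 5² / 14² = -1.73542 eV  ← matches
  n = 15:  E = -13.6057 × 5² / 15² = -1.51174 eV
  n = 16:  E = -13.6057 × 5² / 16² = -1.32868 eV

Checking against the measurement of -1.7 eV (2 sig figs), only n = 14 agrees:
E_14 = -1.73542 eV, which rounds to -1.7 eV ✓

Therefore n = 14.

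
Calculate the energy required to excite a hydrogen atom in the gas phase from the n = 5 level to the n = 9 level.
0.376 eV

The energy levels of a hydrogen-like atom are E_n = -13.6057 eV / n².

Energy at n = 5: E_5 = -13.6057 / 5² = -0.544228 eV
Energy at n = 9: E_9 = -13.6057 / 9² = -0.167972 eV

The excitation energy is the difference:
ΔE = E_9 - E_5
ΔE = -0.167972 - (-0.544228)
ΔE = 0.376 eV

Since this is positive, energy must be absorbed (photon absorption).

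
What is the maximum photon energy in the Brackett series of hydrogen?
0.8504 eV

The series limit corresponds to the transition from n = ∞ to n = 4.
This is the highest energy (shortest wavelength) transition in the Brackett series.

E_∞ = 0 eV
E_4 = -13.6057 / 4² = -0.8504 eV

Energy at series limit:
ΔE = E_∞ - E_4 = 0 - (-0.8504) = 0.8504 eV

This energy equals the ionization energy from the n = 4 state of hydrogen.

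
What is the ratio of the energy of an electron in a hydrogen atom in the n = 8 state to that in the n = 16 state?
4.000000

Using E_n = -13.6057 Z² / n² eV with Z = 1:

E_8 = -13.6057 / 8² = -13.6057 / 64 = -0.212589062500 eV
E_16 = -13.6057 / 16² = -13.6057 / 256 = -0.053147265625 eV

The ratio is:
E_8/E_16 = (-0.212589062500) / (-0.053147265625)
E_8/E_16 = (-13.6057/64) / (-13.6057/256)
E_8/E_16 = 256/64
E_8/E_16 = 4.000000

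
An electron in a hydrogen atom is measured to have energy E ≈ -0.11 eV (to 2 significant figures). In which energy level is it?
n = 11

The exact energy levels follow E_n = -13.6057 eV / n².

The measured value (-0.11 eV) is reported to only 2 significant figures, so we must test candidate n values and see which one matches to that precision.

Candidate energies:
  n = 9:  E = -13.6057/9² = -0.16797 eV
  n = 10:  E = -13.6057/10² = -0.13606 eV
  n = 11:  E = -13.6057/11² = -0.11244 eV  ← matches
  n = 12:  E = -13.6057/12² = -0.09448 eV
  n = 13:  E = -13.6057/13² = -0.08051 eV

Checking against the measurement of -0.11 eV (2 sig figs), only n = 11 agrees:
E_11 = -0.11244 eV, which rounds to -0.11 eV ✓

Therefore n = 11.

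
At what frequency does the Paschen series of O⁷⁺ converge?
2.33944e+16 Hz

The series limit corresponds to the transition from n = ∞ to n = 3.
This is the highest energy (shortest wavelength) transition in the Paschen series.

E_∞ = 0 eV
E_3 = -13.6057 × 8² / 3² = -96.75164444 eV

Energy at series limit:
ΔE = E_∞ - E_3 = 0 - (-96.75164444) = 96.75164444 eV
E = 96.75164444 eV × (1.602177 × 10⁻¹⁹ J/eV) = 1.5501326e-17 J
f = E/h = 1.5501326e-17 J / (6.62607 × 10⁻³⁴ J·s) = 2.33944e+16 Hz

This energy equals the ionization energy from the n = 3 state of O⁷⁺.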